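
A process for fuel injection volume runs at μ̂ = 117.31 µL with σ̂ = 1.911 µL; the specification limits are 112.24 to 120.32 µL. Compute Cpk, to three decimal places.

0.525

Cpu = (USL − μ̂) / (3σ̂) = (120.32 − 117.31) / (3 × 1.911) = 0.5250; Cpl = (μ̂ − LSL) / (3σ̂) = (117.31 − 112.24) / (3 × 1.911) = 0.8844; Cpk = min(Cpu, Cpl) = 0.5250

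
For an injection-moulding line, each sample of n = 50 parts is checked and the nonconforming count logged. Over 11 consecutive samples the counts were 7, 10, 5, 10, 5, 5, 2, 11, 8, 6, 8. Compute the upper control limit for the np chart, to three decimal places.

p̄ = Σdᵢ / (k·n) = 77 / (11 × 50) = 0.14000
UCL = np̄ + 3·√(np̄(1−p̄)) = 7.0000 + 3 × √(7.0000×0.86000) = 7.0000 + 3 × 2.4536 = 14.3607

14.361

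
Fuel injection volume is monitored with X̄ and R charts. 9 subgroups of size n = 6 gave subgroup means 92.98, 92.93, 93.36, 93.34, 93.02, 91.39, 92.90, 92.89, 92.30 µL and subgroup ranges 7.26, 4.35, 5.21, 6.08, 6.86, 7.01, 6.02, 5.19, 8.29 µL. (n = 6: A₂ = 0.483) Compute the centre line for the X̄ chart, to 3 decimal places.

X̄̄ = (92.98 + 92.93 + 93.36 + 93.34 + 93.02 + 91.39 + 92.90 + 92.89 + 92.30) / 9 = 835.1100 / 9 = 92.7900
CL = X̄̄ = 92.7900

92.790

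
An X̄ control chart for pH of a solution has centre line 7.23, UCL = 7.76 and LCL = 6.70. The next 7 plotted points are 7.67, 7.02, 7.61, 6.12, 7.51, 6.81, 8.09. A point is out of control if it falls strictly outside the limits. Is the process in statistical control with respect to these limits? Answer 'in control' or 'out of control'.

Compare each point to [6.70, 7.76]: sample 4 = 6.12 < LCL; sample 7 = 8.09 > UCL.

out of control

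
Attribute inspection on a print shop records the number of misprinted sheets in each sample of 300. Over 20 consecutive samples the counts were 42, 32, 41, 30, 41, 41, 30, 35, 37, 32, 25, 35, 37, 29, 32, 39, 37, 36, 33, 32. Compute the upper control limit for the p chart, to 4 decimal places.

p̄ = Σdᵢ / (k·n) = 696 / (20 × 300) = 0.11600
UCL = p̄ + 3·√(p̄(1−p̄)/n) = 0.11600 + 3 × √(0.11600×0.88400/300) = 0.11600 + 3 × 0.01849 = 0.17146

0.1715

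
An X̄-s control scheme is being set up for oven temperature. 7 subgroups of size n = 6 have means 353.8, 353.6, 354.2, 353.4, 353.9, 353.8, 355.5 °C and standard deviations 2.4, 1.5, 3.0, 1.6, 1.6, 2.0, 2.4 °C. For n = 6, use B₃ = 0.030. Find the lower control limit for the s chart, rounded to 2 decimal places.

0.06

s̄ = (2.4 + 1.5 + 3.0 + 1.6 + 1.6 + 2.0 + 2.4) / 7 = 2.0714
LCL_s = B₃·s̄ = 0.030 × 2.0714 = 0.0621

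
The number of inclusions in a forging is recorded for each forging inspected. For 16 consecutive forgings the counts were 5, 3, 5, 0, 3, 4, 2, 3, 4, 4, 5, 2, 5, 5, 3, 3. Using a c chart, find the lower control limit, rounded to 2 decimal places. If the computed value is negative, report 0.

c̄ = (5 + 3 + 5 + 0 + 3 + 4 + 2 + 3 + 4 + 4 + 5 + 2 + 5 + 5 + 3 + 3) / 16 = 56 / 16 = 3.5000
LCL = c̄ − 3√c̄ = 3.5000 − 3 × 1.8708 = -2.1125 → 0 (cannot be negative)

0.00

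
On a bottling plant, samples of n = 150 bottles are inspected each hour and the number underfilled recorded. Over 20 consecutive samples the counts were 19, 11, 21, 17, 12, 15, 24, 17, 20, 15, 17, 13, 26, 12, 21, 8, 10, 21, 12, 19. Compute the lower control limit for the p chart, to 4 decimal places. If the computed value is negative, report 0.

p̄ = Σdᵢ / (k·n) = 330 / (20 × 150) = 0.11000
LCL = p̄ − 3·√(p̄(1−p̄)/n) = 0.11000 − 3 × 0.02555 = 0.03336

0.0334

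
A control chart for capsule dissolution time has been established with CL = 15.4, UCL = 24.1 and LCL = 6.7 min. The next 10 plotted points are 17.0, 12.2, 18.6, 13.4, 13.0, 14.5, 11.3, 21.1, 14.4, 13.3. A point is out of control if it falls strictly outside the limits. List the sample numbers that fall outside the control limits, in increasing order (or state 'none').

none

All 10 points lie within [6.7, 24.1].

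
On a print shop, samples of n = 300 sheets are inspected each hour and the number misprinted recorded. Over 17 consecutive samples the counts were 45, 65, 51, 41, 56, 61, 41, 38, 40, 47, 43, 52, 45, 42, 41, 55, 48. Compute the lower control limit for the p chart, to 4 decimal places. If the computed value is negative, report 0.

0.0957

p̄ = Σdᵢ / (k·n) = 811 / (17 × 300) = 0.15902
LCL = p̄ − 3·√(p̄(1−p̄)/n) = 0.15902 − 3 × 0.02111 = 0.09568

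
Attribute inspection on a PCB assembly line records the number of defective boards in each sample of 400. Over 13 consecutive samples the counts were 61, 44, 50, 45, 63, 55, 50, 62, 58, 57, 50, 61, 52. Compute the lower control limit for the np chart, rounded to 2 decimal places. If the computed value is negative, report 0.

p̄ = Σdᵢ / (k·n) = 708 / (13 × 400) = 0.13615
LCL = np̄ − 3·√(np̄(1−p̄)) = 54.4615 − 3 × 6.8590 = 33.8844

33.88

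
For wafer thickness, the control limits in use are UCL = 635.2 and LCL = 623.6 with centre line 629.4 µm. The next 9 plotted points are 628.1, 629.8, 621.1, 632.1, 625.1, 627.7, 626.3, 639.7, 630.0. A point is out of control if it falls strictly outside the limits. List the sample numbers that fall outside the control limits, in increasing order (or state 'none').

3, 8

Compare each point to [623.6, 635.2]: sample 3 = 621.1 < LCL; sample 8 = 639.7 > UCL.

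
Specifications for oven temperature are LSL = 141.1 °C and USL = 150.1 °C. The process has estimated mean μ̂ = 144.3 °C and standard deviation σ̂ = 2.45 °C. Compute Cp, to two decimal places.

0.61

Cp = (USL − LSL) / (6σ̂) = (150.1 − 141.1) / (6 × 2.45) = 9.0000 / 14.7000 = 0.6122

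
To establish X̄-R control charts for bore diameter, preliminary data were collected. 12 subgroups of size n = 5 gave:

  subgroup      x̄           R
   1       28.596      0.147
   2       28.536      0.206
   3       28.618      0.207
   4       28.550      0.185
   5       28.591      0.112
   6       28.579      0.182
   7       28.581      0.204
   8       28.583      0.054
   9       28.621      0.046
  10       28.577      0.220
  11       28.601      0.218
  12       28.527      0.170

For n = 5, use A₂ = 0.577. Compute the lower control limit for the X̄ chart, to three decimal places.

28.486

X̄̄ = (28.596 + 28.536 + 28.618 + 28.550 + 28.591 + 28.579 + 28.581 + 28.583 + 28.621 + 28.577 + 28.601 + 28.527) / 12 = 342.9600 / 12 = 28.5800
R̄ = (0.147 + 0.206 + 0.207 + 0.185 + 0.112 + 0.182 + 0.204 + 0.054 + 0.046 + 0.220 + 0.218 + 0.170) / 12 = 1.9510 / 12 = 0.1626
LCL = X̄̄ − A₂·R̄ = 28.5800 − 0.577 × 0.1626 = 28.4862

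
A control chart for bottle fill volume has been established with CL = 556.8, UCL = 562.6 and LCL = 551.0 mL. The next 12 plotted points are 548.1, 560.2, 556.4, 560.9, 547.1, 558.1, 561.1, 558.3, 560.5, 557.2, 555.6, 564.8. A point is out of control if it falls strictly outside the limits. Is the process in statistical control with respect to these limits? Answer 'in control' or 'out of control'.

out of control

Compare each point to [551.0, 562.6]: sample 1 = 548.1 < LCL; sample 5 = 547.1 < LCL; sample 12 = 564.8 > UCL.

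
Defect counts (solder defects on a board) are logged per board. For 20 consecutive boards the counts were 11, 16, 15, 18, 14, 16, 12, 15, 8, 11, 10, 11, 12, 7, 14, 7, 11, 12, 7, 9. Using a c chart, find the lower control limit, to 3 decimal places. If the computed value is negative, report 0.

1.495

c̄ = (11 + 16 + 15 + 18 + 14 + 16 + 12 + 15 + 8 + 11 + 10 + 11 + 12 + 7 + 14 + 7 + 11 + 12 + 7 + 9) / 20 = 236 / 20 = 11.8000
LCL = c̄ − 3√c̄ = 11.8000 − 3 × 3.4351 = 1.4947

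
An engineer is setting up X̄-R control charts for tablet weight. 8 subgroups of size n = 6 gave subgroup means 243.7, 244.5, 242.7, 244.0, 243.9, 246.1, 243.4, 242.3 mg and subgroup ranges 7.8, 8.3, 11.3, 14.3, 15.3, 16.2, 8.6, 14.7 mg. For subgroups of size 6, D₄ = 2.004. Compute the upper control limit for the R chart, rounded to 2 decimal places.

R̄ = (7.8 + 8.3 + 11.3 + 14.3 + 15.3 + 16.2 + 8.6 + 14.7) / 8 = 96.5000 / 8 = 12.0625
UCL_R = D₄·R̄ = 2.004 × 12.0625 = 24.1732

24.17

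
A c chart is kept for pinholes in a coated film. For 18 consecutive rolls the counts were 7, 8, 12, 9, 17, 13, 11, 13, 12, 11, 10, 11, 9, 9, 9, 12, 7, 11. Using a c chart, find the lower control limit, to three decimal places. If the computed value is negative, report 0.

0.839

c̄ = (7 + 8 + 12 + 9 + 17 + 13 + 11 + 13 + 12 + 11 + 10 + 11 + 9 + 9 + 9 + 12 + 7 + 11) / 18 = 191 / 18 = 10.6111
LCL = c̄ − 3√c̄ = 10.6111 − 3 × 3.2575 = 0.8387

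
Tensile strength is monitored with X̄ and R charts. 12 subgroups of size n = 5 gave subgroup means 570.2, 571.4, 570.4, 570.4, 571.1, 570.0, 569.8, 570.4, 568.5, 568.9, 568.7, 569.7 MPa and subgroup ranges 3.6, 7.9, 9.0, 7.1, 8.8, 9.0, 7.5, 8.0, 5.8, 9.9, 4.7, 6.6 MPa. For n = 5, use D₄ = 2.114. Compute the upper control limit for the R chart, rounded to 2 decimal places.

15.49

R̄ = (3.6 + 7.9 + 9.0 + 7.1 + 8.8 + 9.0 + 7.5 + 8.0 + 5.8 + 9.9 + 4.7 + 6.6) / 12 = 87.9000 / 12 = 7.3250
UCL_R = D₄·R̄ = 2.114 × 7.3250 = 15.4850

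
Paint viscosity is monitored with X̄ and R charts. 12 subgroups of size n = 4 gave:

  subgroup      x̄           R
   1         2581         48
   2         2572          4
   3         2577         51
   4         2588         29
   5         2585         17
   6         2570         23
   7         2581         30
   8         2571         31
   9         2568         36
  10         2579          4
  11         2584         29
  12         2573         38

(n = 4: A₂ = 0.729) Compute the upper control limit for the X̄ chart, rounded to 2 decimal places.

2598.07

X̄̄ = (2581 + 2572 + 2577 + 2588 + 2585 + 2570 + 2581 + 2571 + 2568 + 2579 + 2584 + 2573) / 12 = 30929.0000 / 12 = 2577.4167
R̄ = (48 + 4 + 51 + 29 + 17 + 23 + 30 + 31 + 36 + 4 + 29 + 38) / 12 = 340.0000 / 12 = 28.3333
UCL = X̄̄ + A₂·R̄ = 2577.4167 + 0.729 × 28.3333 = 2598.0717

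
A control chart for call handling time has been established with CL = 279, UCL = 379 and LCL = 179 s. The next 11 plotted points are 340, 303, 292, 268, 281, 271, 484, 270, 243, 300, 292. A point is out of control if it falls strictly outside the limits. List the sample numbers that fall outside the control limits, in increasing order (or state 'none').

Compare each point to [179, 379]: sample 7 = 484 > UCL.

7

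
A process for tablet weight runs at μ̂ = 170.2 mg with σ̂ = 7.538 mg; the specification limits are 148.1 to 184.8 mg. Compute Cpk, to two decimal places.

Cpu = (USL − μ̂) / (3σ̂) = (184.8 − 170.2) / (3 × 7.538) = 0.6456; Cpl = (μ̂ − LSL) / (3σ̂) = (170.2 − 148.1) / (3 × 7.538) = 0.9773; Cpk = min(Cpu, Cpl) = 0.6456

0.65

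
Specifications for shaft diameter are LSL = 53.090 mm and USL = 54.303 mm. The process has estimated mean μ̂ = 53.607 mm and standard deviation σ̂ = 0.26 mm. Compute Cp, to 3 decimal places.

0.778

Cp = (USL − LSL) / (6σ̂) = (54.303 − 53.090) / (6 × 0.26) = 1.2130 / 1.5600 = 0.7776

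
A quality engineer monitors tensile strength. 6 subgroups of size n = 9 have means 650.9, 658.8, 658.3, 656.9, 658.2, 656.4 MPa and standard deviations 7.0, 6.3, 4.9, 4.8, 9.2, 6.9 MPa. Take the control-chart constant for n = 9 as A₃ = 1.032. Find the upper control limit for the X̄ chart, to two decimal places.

X̄̄ = (650.9 + 658.8 + 658.3 + 656.9 + 658.2 + 656.4) / 6 = 656.5833
s̄ = (7.0 + 6.3 + 4.9 + 4.8 + 9.2 + 6.9) / 6 = 6.5167
UCL = X̄̄ + A₃·s̄ = 656.5833 + 1.032 × 6.5167 = 663.3085

663.31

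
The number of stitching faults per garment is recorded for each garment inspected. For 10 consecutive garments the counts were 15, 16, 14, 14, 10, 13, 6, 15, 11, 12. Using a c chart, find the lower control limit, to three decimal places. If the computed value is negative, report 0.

c̄ = (15 + 16 + 14 + 14 + 10 + 13 + 6 + 15 + 11 + 12) / 10 = 126 / 10 = 12.6000
LCL = c̄ − 3√c̄ = 12.6000 − 3 × 3.5496 = 1.9511

1.951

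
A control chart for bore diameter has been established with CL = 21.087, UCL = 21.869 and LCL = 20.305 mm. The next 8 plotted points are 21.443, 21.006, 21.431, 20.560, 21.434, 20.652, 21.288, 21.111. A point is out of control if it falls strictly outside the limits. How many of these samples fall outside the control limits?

0

All 8 points lie within [20.305, 21.869].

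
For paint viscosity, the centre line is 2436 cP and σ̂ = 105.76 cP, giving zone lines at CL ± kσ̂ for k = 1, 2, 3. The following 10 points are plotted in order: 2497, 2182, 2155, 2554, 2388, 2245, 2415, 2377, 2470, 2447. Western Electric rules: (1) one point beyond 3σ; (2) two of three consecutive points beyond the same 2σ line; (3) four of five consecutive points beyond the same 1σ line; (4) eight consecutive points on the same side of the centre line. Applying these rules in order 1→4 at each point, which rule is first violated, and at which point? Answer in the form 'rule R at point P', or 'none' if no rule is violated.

rule 2 at point 3

Zone of each point (C = within 1σ̂, B = 1σ̂–2σ̂, A = 2σ̂–3σ̂, * = beyond 3σ̂; sign = side of CL): 1:+C, 2:-A, 3:-A, 4:+B, 5:-C, 6:-B, 7:-C, 8:-C, 9:+C, 10:+C
Rule 2 (two of three consecutive points beyond the same 2σ limit) is satisfied at point 3.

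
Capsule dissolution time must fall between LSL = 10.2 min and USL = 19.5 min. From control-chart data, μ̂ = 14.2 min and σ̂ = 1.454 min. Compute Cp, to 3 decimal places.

Cp = (USL − LSL) / (6σ̂) = (19.5 − 10.2) / (6 × 1.454) = 9.3000 / 8.7240 = 1.0660

1.066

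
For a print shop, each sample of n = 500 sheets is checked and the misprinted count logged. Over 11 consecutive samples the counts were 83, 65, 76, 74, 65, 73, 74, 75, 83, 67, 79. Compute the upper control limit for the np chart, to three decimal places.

97.821

p̄ = Σdᵢ / (k·n) = 814 / (11 × 500) = 0.14800
UCL = np̄ + 3·√(np̄(1−p̄)) = 74.0000 + 3 × √(74.0000×0.85200) = 74.0000 + 3 × 7.9403 = 97.8208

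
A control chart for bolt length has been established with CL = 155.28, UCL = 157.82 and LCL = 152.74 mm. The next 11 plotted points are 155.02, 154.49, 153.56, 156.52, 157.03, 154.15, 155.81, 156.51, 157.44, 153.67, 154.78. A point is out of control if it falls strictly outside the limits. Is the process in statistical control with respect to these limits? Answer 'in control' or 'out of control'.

in control

All 11 points lie within [152.74, 157.82].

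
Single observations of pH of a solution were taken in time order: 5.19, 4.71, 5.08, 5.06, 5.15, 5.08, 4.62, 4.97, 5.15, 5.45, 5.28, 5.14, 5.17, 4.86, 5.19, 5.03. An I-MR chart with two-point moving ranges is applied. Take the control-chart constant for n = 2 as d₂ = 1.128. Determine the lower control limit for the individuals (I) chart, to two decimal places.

4.46

X̄ = (5.19 + 4.71 + 5.08 + 5.06 + 5.15 + 5.08 + 4.62 + 4.97 + 5.15 + 5.45 + 5.28 + 5.14 + 5.17 + 4.86 + 5.19 + 5.03) / 16 = 5.0706
Moving ranges: 0.48, 0.37, 0.02, 0.09, 0.07, 0.46, 0.35, 0.18, 0.30, 0.17, 0.14, 0.03, 0.31, 0.33, 0.16; M̄R̄ = 3.4600 / 15 = 0.2307
LCL = X̄ − 3·M̄R̄/d₂ = 5.0706 − 3 × 0.2307 / 1.128 = 4.4571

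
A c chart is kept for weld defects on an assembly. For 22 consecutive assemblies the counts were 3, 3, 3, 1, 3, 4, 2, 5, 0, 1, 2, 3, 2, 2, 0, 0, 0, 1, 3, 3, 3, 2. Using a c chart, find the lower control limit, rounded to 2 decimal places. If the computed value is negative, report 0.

0.00

c̄ = (3 + 3 + 3 + 1 + 3 + 4 + 2 + 5 + 0 + 1 + 2 + 3 + 2 + 2 + 0 + 0 + 0 + 1 + 3 + 3 + 3 + 2) / 22 = 46 / 22 = 2.0909
LCL = c̄ − 3√c̄ = 2.0909 − 3 × 1.4460 = -2.2471 → 0 (cannot be negative)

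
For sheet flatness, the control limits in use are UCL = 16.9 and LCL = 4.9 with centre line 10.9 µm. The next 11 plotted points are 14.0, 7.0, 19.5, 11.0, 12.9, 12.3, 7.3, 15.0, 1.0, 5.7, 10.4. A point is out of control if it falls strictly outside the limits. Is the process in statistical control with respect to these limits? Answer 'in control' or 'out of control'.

Compare each point to [4.9, 16.9]: sample 3 = 19.5 > UCL; sample 9 = 1.0 < LCL.

out of control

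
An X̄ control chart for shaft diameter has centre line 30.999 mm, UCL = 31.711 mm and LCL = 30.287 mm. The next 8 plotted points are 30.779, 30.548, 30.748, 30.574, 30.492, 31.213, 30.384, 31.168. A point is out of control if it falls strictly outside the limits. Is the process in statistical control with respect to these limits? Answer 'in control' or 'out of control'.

in control

All 8 points lie within [30.287, 31.711].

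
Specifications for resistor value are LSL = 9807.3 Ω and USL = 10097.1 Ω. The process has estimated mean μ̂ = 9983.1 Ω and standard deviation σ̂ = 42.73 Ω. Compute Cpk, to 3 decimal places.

Cpu = (USL − μ̂) / (3σ̂) = (10097.1 − 9983.1) / (3 × 42.73) = 0.8893; Cpl = (μ̂ − LSL) / (3σ̂) = (9983.1 − 9807.3) / (3 × 42.73) = 1.3714; Cpk = min(Cpu, Cpl) = 0.8893

0.889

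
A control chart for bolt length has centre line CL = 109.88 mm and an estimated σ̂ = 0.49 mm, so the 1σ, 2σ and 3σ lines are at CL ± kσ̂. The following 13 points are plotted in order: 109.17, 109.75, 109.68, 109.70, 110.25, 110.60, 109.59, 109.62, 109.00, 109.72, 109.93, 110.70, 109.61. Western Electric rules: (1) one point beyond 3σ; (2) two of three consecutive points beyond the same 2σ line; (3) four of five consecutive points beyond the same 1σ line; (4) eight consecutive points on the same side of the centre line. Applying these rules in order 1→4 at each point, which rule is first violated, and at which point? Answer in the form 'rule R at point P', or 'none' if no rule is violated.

none

Zone of each point (C = within 1σ̂, B = 1σ̂–2σ̂, A = 2σ̂–3σ̂, * = beyond 3σ̂; sign = side of CL): 1:-B, 2:-C, 3:-C, 4:-C, 5:+C, 6:+B, 7:-C, 8:-C, 9:-B, 10:-C, 11:+C, 12:+B, 13:-C
No rule fires across all 13 points.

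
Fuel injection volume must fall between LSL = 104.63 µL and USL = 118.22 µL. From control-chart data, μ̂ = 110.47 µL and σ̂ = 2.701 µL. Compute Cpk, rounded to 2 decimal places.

0.72

Cpu = (USL − μ̂) / (3σ̂) = (118.22 − 110.47) / (3 × 2.701) = 0.9564; Cpl = (μ̂ − LSL) / (3σ̂) = (110.47 − 104.63) / (3 × 2.701) = 0.7207; Cpk = min(Cpu, Cpl) = 0.7207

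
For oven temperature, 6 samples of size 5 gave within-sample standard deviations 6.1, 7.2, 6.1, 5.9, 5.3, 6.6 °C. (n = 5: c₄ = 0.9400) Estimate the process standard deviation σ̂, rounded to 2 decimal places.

6.60

s̄ = (6.1 + 7.2 + 6.1 + 5.9 + 5.3 + 6.6) / 6 = 6.2000
σ̂ = s̄ / c₄ = 6.2000 / 0.9400 = 6.5957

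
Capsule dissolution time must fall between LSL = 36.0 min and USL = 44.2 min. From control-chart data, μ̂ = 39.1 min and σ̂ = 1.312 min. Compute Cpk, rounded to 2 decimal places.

0.79

Cpu = (USL − μ̂) / (3σ̂) = (44.2 − 39.1) / (3 × 1.312) = 1.2957; Cpl = (μ̂ − LSL) / (3σ̂) = (39.1 − 36.0) / (3 × 1.312) = 0.7876; Cpk = min(Cpu, Cpl) = 0.7876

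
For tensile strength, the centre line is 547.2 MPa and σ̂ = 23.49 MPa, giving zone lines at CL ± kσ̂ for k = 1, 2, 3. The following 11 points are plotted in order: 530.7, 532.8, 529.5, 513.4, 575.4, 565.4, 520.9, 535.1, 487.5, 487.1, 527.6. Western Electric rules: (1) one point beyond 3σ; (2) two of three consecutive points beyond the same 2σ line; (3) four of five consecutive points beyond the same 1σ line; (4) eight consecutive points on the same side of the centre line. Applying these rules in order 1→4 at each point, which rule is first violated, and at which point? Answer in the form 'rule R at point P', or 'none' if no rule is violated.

rule 2 at point 10

Zone of each point (C = within 1σ̂, B = 1σ̂–2σ̂, A = 2σ̂–3σ̂, * = beyond 3σ̂; sign = side of CL): 1:-C, 2:-C, 3:-C, 4:-B, 5:+B, 6:+C, 7:-B, 8:-C, 9:-A, 10:-A, 11:-C
Rule 2 (two of three consecutive points beyond the same 2σ limit) is satisfied at point 10.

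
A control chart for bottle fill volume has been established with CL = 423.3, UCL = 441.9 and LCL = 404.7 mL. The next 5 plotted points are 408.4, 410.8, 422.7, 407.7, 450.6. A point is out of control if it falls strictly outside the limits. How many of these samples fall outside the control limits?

1

Compare each point to [404.7, 441.9]: sample 5 = 450.6 > UCL.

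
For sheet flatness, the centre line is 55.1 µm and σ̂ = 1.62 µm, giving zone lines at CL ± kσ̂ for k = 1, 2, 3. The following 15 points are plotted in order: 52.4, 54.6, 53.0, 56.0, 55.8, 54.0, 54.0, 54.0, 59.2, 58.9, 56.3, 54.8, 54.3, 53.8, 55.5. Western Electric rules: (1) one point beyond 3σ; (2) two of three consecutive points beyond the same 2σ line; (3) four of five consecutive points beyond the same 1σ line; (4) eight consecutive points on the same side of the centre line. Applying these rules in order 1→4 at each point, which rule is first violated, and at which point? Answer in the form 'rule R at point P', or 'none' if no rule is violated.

rule 2 at point 10

Zone of each point (C = within 1σ̂, B = 1σ̂–2σ̂, A = 2σ̂–3σ̂, * = beyond 3σ̂; sign = side of CL): 1:-B, 2:-C, 3:-B, 4:+C, 5:+C, 6:-C, 7:-C, 8:-C, 9:+A, 10:+A, 11:+C, 12:-C, 13:-C, 14:-C, 15:+C
Rule 2 (two of three consecutive points beyond the same 2σ limit) is satisfied at point 10.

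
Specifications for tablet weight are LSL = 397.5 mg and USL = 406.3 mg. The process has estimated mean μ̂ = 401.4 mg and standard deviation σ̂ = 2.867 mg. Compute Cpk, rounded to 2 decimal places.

0.45

Cpu = (USL − μ̂) / (3σ̂) = (406.3 − 401.4) / (3 × 2.867) = 0.5697; Cpl = (μ̂ − LSL) / (3σ̂) = (401.4 − 397.5) / (3 × 2.867) = 0.4534; Cpk = min(Cpu, Cpl) = 0.4534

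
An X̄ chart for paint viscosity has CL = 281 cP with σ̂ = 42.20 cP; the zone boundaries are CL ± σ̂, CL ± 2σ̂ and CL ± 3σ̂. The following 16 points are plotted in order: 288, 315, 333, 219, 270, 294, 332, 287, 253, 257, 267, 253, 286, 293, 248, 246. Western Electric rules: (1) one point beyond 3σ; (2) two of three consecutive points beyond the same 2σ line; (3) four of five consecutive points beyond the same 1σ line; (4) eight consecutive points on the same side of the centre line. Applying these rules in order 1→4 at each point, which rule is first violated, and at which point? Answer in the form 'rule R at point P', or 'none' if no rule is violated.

Zone of each point (C = within 1σ̂, B = 1σ̂–2σ̂, A = 2σ̂–3σ̂, * = beyond 3σ̂; sign = side of CL): 1:+C, 2:+C, 3:+B, 4:-B, 5:-C, 6:+C, 7:+B, 8:+C, 9:-C, 10:-C, 11:-C, 12:-C, 13:+C, 14:+C, 15:-C, 16:-C
No rule fires across all 16 points.

none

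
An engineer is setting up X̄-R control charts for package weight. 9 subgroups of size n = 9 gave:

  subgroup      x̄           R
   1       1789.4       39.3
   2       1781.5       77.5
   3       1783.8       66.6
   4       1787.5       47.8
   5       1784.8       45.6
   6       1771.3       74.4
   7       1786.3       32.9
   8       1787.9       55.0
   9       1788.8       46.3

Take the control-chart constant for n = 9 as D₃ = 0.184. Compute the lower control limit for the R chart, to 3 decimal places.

9.924

R̄ = (39.3 + 77.5 + 66.6 + 47.8 + 45.6 + 74.4 + 32.9 + 55.0 + 46.3) / 9 = 485.4000 / 9 = 53.9333
LCL_R = D₃·R̄ = 0.184 × 53.9333 = 9.9237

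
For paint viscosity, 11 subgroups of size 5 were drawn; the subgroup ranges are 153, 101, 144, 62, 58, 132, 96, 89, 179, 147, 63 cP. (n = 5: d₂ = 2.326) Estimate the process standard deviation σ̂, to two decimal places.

R̄ = (153 + 101 + 144 + 62 + 58 + 132 + 96 + 89 + 179 + 147 + 63) / 11 = 111.2727
σ̂ = R̄ / d₂ = 111.2727 / 2.326 = 47.8387

47.84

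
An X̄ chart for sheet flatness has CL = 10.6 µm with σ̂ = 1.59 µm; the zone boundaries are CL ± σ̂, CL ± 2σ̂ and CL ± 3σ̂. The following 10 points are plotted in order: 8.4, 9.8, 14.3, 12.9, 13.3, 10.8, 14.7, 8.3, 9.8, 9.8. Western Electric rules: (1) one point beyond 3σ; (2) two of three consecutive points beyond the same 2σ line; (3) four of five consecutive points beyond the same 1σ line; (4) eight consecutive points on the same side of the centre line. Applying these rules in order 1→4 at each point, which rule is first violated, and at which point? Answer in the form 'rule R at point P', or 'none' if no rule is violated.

Zone of each point (C = within 1σ̂, B = 1σ̂–2σ̂, A = 2σ̂–3σ̂, * = beyond 3σ̂; sign = side of CL): 1:-B, 2:-C, 3:+A, 4:+B, 5:+B, 6:+C, 7:+A, 8:-B, 9:-C, 10:-C
Rule 3 (four of five consecutive points beyond the same 1σ limit) is satisfied at point 7.

rule 3 at point 7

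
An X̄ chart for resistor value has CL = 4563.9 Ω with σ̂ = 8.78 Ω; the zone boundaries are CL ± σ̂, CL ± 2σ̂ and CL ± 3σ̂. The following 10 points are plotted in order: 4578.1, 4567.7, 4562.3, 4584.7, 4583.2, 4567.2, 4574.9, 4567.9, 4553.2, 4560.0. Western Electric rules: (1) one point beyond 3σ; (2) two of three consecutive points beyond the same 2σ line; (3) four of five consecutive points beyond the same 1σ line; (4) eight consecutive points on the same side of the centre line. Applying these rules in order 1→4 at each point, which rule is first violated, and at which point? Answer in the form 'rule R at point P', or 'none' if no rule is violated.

rule 2 at point 5

Zone of each point (C = within 1σ̂, B = 1σ̂–2σ̂, A = 2σ̂–3σ̂, * = beyond 3σ̂; sign = side of CL): 1:+B, 2:+C, 3:-C, 4:+A, 5:+A, 6:+C, 7:+B, 8:+C, 9:-B, 10:-C
Rule 2 (two of three consecutive points beyond the same 2σ limit) is satisfied at point 5.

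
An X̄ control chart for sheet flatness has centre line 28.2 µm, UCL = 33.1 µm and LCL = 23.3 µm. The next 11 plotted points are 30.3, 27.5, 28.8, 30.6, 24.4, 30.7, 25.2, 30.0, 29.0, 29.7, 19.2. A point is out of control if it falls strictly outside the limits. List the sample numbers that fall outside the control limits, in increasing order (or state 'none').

Compare each point to [23.3, 33.1]: sample 11 = 19.2 < LCL.

11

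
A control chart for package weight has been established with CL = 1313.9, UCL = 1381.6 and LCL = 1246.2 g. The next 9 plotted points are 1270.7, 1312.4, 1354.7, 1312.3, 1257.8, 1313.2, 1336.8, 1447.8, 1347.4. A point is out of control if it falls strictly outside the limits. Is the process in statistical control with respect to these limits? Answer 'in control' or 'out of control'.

Compare each point to [1246.2, 1381.6]: sample 8 = 1447.8 > UCL.

out of control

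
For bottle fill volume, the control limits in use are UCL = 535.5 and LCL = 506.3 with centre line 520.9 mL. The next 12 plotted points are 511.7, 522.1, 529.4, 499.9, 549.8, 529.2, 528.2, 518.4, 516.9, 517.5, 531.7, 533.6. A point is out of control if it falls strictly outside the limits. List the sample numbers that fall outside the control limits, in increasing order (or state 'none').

4, 5

Compare each point to [506.3, 535.5]: sample 4 = 499.9 < LCL; sample 5 = 549.8 > UCL.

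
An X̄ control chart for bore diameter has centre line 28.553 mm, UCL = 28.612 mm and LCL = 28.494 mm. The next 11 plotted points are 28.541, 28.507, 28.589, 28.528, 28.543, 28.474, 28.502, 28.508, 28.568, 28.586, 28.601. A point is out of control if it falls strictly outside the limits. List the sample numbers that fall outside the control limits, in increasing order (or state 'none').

6

Compare each point to [28.494, 28.612]: sample 6 = 28.474 < LCL.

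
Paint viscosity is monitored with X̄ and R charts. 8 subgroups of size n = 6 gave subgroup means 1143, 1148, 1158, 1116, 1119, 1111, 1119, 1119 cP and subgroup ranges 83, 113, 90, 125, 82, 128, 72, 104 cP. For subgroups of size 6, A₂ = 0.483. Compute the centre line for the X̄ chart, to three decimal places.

1129.125

X̄̄ = (1143 + 1148 + 1158 + 1116 + 1119 + 1111 + 1119 + 1119) / 8 = 9033.0000 / 8 = 1129.1250
CL = X̄̄ = 1129.1250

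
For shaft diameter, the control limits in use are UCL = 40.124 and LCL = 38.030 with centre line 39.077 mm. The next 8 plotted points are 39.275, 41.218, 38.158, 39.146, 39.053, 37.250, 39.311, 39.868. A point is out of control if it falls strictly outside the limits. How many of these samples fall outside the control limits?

2

Compare each point to [38.030, 40.124]: sample 2 = 41.218 > UCL; sample 6 = 37.250 < LCL.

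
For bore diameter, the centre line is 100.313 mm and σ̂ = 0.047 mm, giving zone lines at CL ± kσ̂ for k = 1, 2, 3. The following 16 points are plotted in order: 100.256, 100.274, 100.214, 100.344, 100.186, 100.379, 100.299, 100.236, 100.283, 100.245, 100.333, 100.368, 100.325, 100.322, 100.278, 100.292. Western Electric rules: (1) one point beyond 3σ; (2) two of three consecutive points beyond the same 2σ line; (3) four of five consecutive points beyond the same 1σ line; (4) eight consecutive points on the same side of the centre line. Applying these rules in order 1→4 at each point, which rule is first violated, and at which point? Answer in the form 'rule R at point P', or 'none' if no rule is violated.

Zone of each point (C = within 1σ̂, B = 1σ̂–2σ̂, A = 2σ̂–3σ̂, * = beyond 3σ̂; sign = side of CL): 1:-B, 2:-C, 3:-A, 4:+C, 5:-A, 6:+B, 7:-C, 8:-B, 9:-C, 10:-B, 11:+C, 12:+B, 13:+C, 14:+C, 15:-C, 16:-C
Rule 2 (two of three consecutive points beyond the same 2σ limit) is satisfied at point 5.

rule 2 at point 5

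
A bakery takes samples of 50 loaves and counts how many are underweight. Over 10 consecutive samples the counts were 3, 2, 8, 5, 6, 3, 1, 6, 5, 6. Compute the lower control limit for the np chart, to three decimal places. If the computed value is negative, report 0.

0.000

p̄ = Σdᵢ / (k·n) = 45 / (10 × 50) = 0.09000
LCL = np̄ − 3·√(np̄(1−p̄)) = 4.5000 − 3 × 2.0236 = -1.5708 → 0 (negative, so LCL = 0)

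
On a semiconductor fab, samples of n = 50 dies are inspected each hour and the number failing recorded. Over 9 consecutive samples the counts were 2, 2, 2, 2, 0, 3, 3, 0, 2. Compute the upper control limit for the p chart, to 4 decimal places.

p̄ = Σdᵢ / (k·n) = 16 / (9 × 50) = 0.03556
UCL = p̄ + 3·√(p̄(1−p̄)/n) = 0.03556 + 3 × √(0.03556×0.96444/50) = 0.03556 + 3 × 0.02619 = 0.11412

0.1141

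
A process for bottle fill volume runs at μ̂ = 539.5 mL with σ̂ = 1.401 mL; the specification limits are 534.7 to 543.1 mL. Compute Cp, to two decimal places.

1.00

Cp = (USL − LSL) / (6σ̂) = (543.1 − 534.7) / (6 × 1.401) = 8.4000 / 8.4060 = 0.9993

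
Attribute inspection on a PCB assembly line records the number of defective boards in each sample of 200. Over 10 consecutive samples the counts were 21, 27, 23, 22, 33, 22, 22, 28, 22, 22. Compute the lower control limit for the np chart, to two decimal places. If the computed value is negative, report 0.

p̄ = Σdᵢ / (k·n) = 242 / (10 × 200) = 0.12100
LCL = np̄ − 3·√(np̄(1−p̄)) = 24.2000 − 3 × 4.6121 = 10.3636

10.36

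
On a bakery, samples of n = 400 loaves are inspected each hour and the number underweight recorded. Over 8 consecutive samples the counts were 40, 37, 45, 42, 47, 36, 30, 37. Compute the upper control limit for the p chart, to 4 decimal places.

p̄ = Σdᵢ / (k·n) = 314 / (8 × 400) = 0.09813
UCL = p̄ + 3·√(p̄(1−p̄)/n) = 0.09813 + 3 × √(0.09813×0.90187/400) = 0.09813 + 3 × 0.01487 = 0.14275

0.1427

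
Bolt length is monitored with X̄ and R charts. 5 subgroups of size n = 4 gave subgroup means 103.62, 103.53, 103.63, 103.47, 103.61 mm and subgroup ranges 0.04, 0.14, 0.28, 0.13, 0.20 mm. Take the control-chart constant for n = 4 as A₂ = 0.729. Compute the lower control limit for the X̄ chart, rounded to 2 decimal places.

103.46

X̄̄ = (103.62 + 103.53 + 103.63 + 103.47 + 103.61) / 5 = 517.8600 / 5 = 103.5720
R̄ = (0.04 + 0.14 + 0.28 + 0.13 + 0.20) / 5 = 0.7900 / 5 = 0.1580
LCL = X̄̄ − A₂·R̄ = 103.5720 − 0.729 × 0.1580 = 103.4568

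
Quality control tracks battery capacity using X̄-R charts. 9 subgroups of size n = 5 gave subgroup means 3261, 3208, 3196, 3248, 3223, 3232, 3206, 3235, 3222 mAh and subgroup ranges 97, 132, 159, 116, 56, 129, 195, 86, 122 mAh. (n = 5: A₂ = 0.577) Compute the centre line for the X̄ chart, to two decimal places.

3225.67

X̄̄ = (3261 + 3208 + 3196 + 3248 + 3223 + 3232 + 3206 + 3235 + 3222) / 9 = 29031.0000 / 9 = 3225.6667
CL = X̄̄ = 3225.6667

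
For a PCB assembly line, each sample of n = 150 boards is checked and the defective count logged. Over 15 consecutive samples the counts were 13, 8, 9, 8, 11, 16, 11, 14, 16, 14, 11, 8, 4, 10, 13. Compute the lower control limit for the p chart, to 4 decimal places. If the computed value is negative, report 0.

p̄ = Σdᵢ / (k·n) = 166 / (15 × 150) = 0.07378
LCL = p̄ − 3·√(p̄(1−p̄)/n) = 0.07378 − 3 × 0.02134 = 0.00975

0.0097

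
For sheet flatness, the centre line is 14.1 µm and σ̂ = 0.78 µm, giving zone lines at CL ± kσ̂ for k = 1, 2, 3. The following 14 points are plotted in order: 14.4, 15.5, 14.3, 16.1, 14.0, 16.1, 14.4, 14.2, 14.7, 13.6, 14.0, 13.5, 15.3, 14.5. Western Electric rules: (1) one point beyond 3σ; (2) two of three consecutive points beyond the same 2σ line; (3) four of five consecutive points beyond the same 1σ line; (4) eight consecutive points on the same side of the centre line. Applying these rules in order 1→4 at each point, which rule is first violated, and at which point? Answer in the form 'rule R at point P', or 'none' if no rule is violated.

Zone of each point (C = within 1σ̂, B = 1σ̂–2σ̂, A = 2σ̂–3σ̂, * = beyond 3σ̂; sign = side of CL): 1:+C, 2:+B, 3:+C, 4:+A, 5:-C, 6:+A, 7:+C, 8:+C, 9:+C, 10:-C, 11:-C, 12:-C, 13:+B, 14:+C
Rule 2 (two of three consecutive points beyond the same 2σ limit) is satisfied at point 6.

rule 2 at point 6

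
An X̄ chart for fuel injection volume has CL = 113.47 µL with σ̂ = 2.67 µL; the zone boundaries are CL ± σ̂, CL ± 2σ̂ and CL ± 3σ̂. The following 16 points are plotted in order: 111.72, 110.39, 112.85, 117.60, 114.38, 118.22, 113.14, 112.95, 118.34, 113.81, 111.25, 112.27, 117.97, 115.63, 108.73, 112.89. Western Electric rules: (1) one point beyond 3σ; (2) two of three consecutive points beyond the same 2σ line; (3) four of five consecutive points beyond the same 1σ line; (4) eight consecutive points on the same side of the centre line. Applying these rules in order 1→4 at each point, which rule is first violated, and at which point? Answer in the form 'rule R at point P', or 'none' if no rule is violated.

none

Zone of each point (C = within 1σ̂, B = 1σ̂–2σ̂, A = 2σ̂–3σ̂, * = beyond 3σ̂; sign = side of CL): 1:-C, 2:-B, 3:-C, 4:+B, 5:+C, 6:+B, 7:-C, 8:-C, 9:+B, 10:+C, 11:-C, 12:-C, 13:+B, 14:+C, 15:-B, 16:-C
No rule fires across all 16 points.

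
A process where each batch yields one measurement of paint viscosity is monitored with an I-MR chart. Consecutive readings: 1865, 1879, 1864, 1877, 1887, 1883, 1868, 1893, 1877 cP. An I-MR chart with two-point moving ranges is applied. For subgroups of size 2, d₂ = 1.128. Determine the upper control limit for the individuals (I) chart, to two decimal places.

1914.23

X̄ = (1865 + 1879 + 1864 + 1877 + 1887 + 1883 + 1868 + 1893 + 1877) / 9 = 1877.0000
Moving ranges: 14, 15, 13, 10, 4, 15, 25, 16; M̄R̄ = 112.0000 / 8 = 14.0000
UCL = X̄ + 3·M̄R̄/d₂ = 1877.0000 + 3 × 14.0000 / 1.128 = 1914.2340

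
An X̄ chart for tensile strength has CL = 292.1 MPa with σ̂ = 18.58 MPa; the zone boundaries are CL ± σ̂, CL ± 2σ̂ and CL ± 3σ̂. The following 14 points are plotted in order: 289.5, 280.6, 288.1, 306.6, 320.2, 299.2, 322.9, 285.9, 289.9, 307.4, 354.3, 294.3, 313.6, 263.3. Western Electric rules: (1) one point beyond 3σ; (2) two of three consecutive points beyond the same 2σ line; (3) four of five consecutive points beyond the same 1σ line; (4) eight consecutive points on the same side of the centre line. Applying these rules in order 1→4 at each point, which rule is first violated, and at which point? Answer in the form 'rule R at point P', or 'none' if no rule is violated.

rule 1 at point 11

Zone of each point (C = within 1σ̂, B = 1σ̂–2σ̂, A = 2σ̂–3σ̂, * = beyond 3σ̂; sign = side of CL): 1:-C, 2:-C, 3:-C, 4:+C, 5:+B, 6:+C, 7:+B, 8:-C, 9:-C, 10:+C, 11:+*, 12:+C, 13:+B, 14:-B
Rule 1 (one point beyond the 3σ limits) is satisfied at point 11.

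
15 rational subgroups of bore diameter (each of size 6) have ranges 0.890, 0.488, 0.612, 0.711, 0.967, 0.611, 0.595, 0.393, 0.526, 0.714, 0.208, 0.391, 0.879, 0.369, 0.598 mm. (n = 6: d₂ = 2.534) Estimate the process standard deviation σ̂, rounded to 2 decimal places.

R̄ = (0.890 + 0.488 + 0.612 + 0.711 + 0.967 + 0.611 + 0.595 + 0.393 + 0.526 + 0.714 + 0.208 + 0.391 + 0.879 + 0.369 + 0.598) / 15 = 0.5968
σ̂ = R̄ / d₂ = 0.5968 / 2.534 = 0.2355

0.24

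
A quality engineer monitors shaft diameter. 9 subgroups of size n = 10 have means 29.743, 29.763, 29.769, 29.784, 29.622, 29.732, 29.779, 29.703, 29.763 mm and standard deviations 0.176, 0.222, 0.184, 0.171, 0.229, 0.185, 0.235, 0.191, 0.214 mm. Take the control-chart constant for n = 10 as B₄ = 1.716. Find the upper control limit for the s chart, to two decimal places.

0.34

s̄ = (0.176 + 0.222 + 0.184 + 0.171 + 0.229 + 0.185 + 0.235 + 0.191 + 0.214) / 9 = 0.2008
UCL_s = B₄·s̄ = 1.716 × 0.2008 = 0.3445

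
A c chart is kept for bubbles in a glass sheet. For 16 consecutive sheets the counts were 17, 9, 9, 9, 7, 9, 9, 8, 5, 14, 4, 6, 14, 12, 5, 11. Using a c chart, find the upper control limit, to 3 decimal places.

18.374

c̄ = (17 + 9 + 9 + 9 + 7 + 9 + 9 + 8 + 5 + 14 + 4 + 6 + 14 + 12 + 5 + 11) / 16 = 148 / 16 = 9.2500
UCL = c̄ + 3√c̄ = 9.2500 + 3 × √9.2500 = 9.2500 + 3 × 3.0414 = 18.3741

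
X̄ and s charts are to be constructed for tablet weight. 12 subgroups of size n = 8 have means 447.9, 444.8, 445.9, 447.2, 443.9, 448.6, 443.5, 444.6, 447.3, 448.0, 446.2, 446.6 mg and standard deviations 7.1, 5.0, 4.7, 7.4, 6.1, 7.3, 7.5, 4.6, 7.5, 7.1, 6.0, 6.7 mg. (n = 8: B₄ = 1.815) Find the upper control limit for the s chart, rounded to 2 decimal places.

s̄ = (7.1 + 5.0 + 4.7 + 7.4 + 6.1 + 7.3 + 7.5 + 4.6 + 7.5 + 7.1 + 6.0 + 6.7) / 12 = 6.4167
UCL_s = B₄·s̄ = 1.815 × 6.4167 = 11.6463

11.65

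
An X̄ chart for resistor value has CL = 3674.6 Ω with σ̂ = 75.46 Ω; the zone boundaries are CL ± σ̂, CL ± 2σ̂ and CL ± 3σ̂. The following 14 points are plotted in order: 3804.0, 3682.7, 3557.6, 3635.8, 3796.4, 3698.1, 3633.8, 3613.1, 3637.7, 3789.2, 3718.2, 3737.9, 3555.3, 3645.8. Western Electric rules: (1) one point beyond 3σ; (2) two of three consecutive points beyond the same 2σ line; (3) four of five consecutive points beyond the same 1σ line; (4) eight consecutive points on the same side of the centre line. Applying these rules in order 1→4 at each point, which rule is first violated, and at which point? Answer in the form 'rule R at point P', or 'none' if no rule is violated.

Zone of each point (C = within 1σ̂, B = 1σ̂–2σ̂, A = 2σ̂–3σ̂, * = beyond 3σ̂; sign = side of CL): 1:+B, 2:+C, 3:-B, 4:-C, 5:+B, 6:+C, 7:-C, 8:-C, 9:-C, 10:+B, 11:+C, 12:+C, 13:-B, 14:-C
No rule fires across all 14 points.

none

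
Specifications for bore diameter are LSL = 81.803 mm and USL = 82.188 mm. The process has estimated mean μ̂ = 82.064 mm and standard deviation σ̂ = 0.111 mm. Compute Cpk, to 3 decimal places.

Cpu = (USL − μ̂) / (3σ̂) = (82.188 − 82.064) / (3 × 0.111) = 0.3724; Cpl = (μ̂ − LSL) / (3σ̂) = (82.064 − 81.803) / (3 × 0.111) = 0.7838; Cpk = min(Cpu, Cpl) = 0.3724

0.372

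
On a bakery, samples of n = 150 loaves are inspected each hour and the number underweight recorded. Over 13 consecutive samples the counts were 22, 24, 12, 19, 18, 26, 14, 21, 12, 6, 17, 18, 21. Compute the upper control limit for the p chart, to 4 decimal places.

p̄ = Σdᵢ / (k·n) = 230 / (13 × 150) = 0.11795
UCL = p̄ + 3·√(p̄(1−p̄)/n) = 0.11795 + 3 × √(0.11795×0.88205/150) = 0.11795 + 3 × 0.02634 = 0.19696

0.1970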